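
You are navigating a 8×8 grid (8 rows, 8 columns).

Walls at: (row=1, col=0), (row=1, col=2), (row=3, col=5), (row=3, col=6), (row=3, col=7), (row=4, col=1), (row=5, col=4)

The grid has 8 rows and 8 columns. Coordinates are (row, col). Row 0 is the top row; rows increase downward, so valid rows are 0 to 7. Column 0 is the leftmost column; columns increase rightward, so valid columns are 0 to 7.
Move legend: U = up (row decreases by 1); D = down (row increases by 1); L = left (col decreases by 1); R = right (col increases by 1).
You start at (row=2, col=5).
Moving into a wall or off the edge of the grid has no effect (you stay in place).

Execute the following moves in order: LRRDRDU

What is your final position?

Start: (row=2, col=5)
  L (left): (row=2, col=5) -> (row=2, col=4)
  R (right): (row=2, col=4) -> (row=2, col=5)
  R (right): (row=2, col=5) -> (row=2, col=6)
  D (down): blocked, stay at (row=2, col=6)
  R (right): (row=2, col=6) -> (row=2, col=7)
  D (down): blocked, stay at (row=2, col=7)
  U (up): (row=2, col=7) -> (row=1, col=7)
Final: (row=1, col=7)

Answer: Final position: (row=1, col=7)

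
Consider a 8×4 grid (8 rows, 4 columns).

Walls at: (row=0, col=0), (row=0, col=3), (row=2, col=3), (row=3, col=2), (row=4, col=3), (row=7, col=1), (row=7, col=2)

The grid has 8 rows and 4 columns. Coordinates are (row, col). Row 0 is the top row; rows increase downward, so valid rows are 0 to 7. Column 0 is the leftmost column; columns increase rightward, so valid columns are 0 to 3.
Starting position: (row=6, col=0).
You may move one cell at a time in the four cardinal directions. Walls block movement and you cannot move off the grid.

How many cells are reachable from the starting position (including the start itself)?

BFS flood-fill from (row=6, col=0):
  Distance 0: (row=6, col=0)
  Distance 1: (row=5, col=0), (row=6, col=1), (row=7, col=0)
  Distance 2: (row=4, col=0), (row=5, col=1), (row=6, col=2)
  Distance 3: (row=3, col=0), (row=4, col=1), (row=5, col=2), (row=6, col=3)
  Distance 4: (row=2, col=0), (row=3, col=1), (row=4, col=2), (row=5, col=3), (row=7, col=3)
  Distance 5: (row=1, col=0), (row=2, col=1)
  Distance 6: (row=1, col=1), (row=2, col=2)
  Distance 7: (row=0, col=1), (row=1, col=2)
  Distance 8: (row=0, col=2), (row=1, col=3)
Total reachable: 24 (grid has 25 open cells total)

Answer: Reachable cells: 24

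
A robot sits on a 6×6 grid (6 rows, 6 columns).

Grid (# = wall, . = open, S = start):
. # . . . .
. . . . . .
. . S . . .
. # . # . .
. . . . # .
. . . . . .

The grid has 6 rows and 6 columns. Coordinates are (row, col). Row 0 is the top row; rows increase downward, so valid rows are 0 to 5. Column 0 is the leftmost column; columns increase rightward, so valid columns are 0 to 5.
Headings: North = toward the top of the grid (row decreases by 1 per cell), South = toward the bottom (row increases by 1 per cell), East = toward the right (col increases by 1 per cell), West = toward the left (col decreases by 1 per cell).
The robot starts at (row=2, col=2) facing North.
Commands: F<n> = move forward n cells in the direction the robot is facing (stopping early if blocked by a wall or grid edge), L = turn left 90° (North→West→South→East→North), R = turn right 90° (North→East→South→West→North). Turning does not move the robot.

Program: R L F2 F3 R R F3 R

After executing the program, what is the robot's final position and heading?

Answer: Final position: (row=3, col=2), facing West

Derivation:
Start: (row=2, col=2), facing North
  R: turn right, now facing East
  L: turn left, now facing North
  F2: move forward 2, now at (row=0, col=2)
  F3: move forward 0/3 (blocked), now at (row=0, col=2)
  R: turn right, now facing East
  R: turn right, now facing South
  F3: move forward 3, now at (row=3, col=2)
  R: turn right, now facing West
Final: (row=3, col=2), facing West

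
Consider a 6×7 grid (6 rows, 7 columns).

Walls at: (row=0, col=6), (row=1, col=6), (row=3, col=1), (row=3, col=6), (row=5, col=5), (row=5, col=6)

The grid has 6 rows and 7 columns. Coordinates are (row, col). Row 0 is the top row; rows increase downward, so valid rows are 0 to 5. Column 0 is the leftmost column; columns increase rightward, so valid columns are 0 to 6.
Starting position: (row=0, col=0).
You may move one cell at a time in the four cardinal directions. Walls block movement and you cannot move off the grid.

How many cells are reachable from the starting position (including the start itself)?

Answer: Reachable cells: 36

Derivation:
BFS flood-fill from (row=0, col=0):
  Distance 0: (row=0, col=0)
  Distance 1: (row=0, col=1), (row=1, col=0)
  Distance 2: (row=0, col=2), (row=1, col=1), (row=2, col=0)
  Distance 3: (row=0, col=3), (row=1, col=2), (row=2, col=1), (row=3, col=0)
  Distance 4: (row=0, col=4), (row=1, col=3), (row=2, col=2), (row=4, col=0)
  Distance 5: (row=0, col=5), (row=1, col=4), (row=2, col=3), (row=3, col=2), (row=4, col=1), (row=5, col=0)
  Distance 6: (row=1, col=5), (row=2, col=4), (row=3, col=3), (row=4, col=2), (row=5, col=1)
  Distance 7: (row=2, col=5), (row=3, col=4), (row=4, col=3), (row=5, col=2)
  Distance 8: (row=2, col=6), (row=3, col=5), (row=4, col=4), (row=5, col=3)
  Distance 9: (row=4, col=5), (row=5, col=4)
  Distance 10: (row=4, col=6)
Total reachable: 36 (grid has 36 open cells total)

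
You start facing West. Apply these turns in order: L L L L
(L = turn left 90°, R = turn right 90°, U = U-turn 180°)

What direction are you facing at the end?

Start: West
  L (left (90° counter-clockwise)) -> South
  L (left (90° counter-clockwise)) -> East
  L (left (90° counter-clockwise)) -> North
  L (left (90° counter-clockwise)) -> West
Final: West

Answer: Final heading: West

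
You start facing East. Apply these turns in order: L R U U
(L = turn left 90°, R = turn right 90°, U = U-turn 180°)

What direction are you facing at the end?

Start: East
  L (left (90° counter-clockwise)) -> North
  R (right (90° clockwise)) -> East
  U (U-turn (180°)) -> West
  U (U-turn (180°)) -> East
Final: East

Answer: Final heading: East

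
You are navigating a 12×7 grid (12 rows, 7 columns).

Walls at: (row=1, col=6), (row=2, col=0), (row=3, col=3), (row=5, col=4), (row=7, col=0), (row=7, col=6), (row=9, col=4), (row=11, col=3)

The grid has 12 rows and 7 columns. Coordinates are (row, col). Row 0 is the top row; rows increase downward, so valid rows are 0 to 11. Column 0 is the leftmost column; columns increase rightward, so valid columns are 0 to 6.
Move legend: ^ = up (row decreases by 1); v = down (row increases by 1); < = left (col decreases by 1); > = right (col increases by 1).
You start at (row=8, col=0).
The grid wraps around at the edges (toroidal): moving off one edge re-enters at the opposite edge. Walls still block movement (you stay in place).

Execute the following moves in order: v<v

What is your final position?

Answer: Final position: (row=10, col=6)

Derivation:
Start: (row=8, col=0)
  v (down): (row=8, col=0) -> (row=9, col=0)
  < (left): (row=9, col=0) -> (row=9, col=6)
  v (down): (row=9, col=6) -> (row=10, col=6)
Final: (row=10, col=6)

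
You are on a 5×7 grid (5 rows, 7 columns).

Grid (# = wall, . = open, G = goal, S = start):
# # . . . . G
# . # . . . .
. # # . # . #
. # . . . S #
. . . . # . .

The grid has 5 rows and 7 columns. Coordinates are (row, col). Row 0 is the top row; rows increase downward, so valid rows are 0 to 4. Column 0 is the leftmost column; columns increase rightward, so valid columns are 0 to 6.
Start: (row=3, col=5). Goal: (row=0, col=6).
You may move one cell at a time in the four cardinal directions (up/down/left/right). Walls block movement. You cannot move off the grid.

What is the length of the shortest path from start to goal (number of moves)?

Answer: Shortest path length: 4

Derivation:
BFS from (row=3, col=5) until reaching (row=0, col=6):
  Distance 0: (row=3, col=5)
  Distance 1: (row=2, col=5), (row=3, col=4), (row=4, col=5)
  Distance 2: (row=1, col=5), (row=3, col=3), (row=4, col=6)
  Distance 3: (row=0, col=5), (row=1, col=4), (row=1, col=6), (row=2, col=3), (row=3, col=2), (row=4, col=3)
  Distance 4: (row=0, col=4), (row=0, col=6), (row=1, col=3), (row=4, col=2)  <- goal reached here
One shortest path (4 moves): (row=3, col=5) -> (row=2, col=5) -> (row=1, col=5) -> (row=1, col=6) -> (row=0, col=6)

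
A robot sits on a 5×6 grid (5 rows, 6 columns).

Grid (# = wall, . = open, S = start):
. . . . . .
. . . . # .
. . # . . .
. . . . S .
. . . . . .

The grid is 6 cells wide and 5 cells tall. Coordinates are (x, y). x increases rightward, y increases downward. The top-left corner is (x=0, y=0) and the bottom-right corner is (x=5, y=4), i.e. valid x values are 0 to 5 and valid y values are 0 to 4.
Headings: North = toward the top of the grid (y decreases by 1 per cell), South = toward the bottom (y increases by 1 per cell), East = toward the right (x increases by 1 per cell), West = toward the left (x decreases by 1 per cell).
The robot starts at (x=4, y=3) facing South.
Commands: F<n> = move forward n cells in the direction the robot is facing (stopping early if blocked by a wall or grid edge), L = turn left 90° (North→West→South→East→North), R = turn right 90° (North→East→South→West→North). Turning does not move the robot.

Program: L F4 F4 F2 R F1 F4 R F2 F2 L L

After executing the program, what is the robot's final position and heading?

Start: (x=4, y=3), facing South
  L: turn left, now facing East
  F4: move forward 1/4 (blocked), now at (x=5, y=3)
  F4: move forward 0/4 (blocked), now at (x=5, y=3)
  F2: move forward 0/2 (blocked), now at (x=5, y=3)
  R: turn right, now facing South
  F1: move forward 1, now at (x=5, y=4)
  F4: move forward 0/4 (blocked), now at (x=5, y=4)
  R: turn right, now facing West
  F2: move forward 2, now at (x=3, y=4)
  F2: move forward 2, now at (x=1, y=4)
  L: turn left, now facing South
  L: turn left, now facing East
Final: (x=1, y=4), facing East

Answer: Final position: (x=1, y=4), facing East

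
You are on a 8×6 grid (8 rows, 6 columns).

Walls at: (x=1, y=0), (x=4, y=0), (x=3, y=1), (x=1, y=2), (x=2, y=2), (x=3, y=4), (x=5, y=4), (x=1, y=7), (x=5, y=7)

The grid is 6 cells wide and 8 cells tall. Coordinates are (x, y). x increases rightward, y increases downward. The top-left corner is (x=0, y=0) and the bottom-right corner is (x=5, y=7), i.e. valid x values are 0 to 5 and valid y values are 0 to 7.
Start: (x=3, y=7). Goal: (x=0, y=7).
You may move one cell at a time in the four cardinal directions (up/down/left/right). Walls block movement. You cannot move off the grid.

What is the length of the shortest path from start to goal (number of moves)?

BFS from (x=3, y=7) until reaching (x=0, y=7):
  Distance 0: (x=3, y=7)
  Distance 1: (x=3, y=6), (x=2, y=7), (x=4, y=7)
  Distance 2: (x=3, y=5), (x=2, y=6), (x=4, y=6)
  Distance 3: (x=2, y=5), (x=4, y=5), (x=1, y=6), (x=5, y=6)
  Distance 4: (x=2, y=4), (x=4, y=4), (x=1, y=5), (x=5, y=5), (x=0, y=6)
  Distance 5: (x=2, y=3), (x=4, y=3), (x=1, y=4), (x=0, y=5), (x=0, y=7)  <- goal reached here
One shortest path (5 moves): (x=3, y=7) -> (x=2, y=7) -> (x=2, y=6) -> (x=1, y=6) -> (x=0, y=6) -> (x=0, y=7)

Answer: Shortest path length: 5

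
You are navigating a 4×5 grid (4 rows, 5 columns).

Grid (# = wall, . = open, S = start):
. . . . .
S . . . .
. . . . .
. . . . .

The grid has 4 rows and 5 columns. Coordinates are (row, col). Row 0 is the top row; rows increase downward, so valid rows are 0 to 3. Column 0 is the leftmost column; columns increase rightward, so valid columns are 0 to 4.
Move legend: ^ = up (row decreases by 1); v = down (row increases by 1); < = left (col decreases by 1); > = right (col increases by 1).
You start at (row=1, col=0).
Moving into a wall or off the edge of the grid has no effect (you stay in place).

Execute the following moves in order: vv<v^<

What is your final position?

Answer: Final position: (row=2, col=0)

Derivation:
Start: (row=1, col=0)
  v (down): (row=1, col=0) -> (row=2, col=0)
  v (down): (row=2, col=0) -> (row=3, col=0)
  < (left): blocked, stay at (row=3, col=0)
  v (down): blocked, stay at (row=3, col=0)
  ^ (up): (row=3, col=0) -> (row=2, col=0)
  < (left): blocked, stay at (row=2, col=0)
Final: (row=2, col=0)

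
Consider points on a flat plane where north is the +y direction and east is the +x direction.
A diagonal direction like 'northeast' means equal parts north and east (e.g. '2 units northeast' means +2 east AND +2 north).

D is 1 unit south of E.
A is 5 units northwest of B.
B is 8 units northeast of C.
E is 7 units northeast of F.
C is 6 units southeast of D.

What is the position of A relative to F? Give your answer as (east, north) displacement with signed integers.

Answer: A is at (east=16, north=13) relative to F.

Derivation:
Place F at the origin (east=0, north=0).
  E is 7 units northeast of F: delta (east=+7, north=+7); E at (east=7, north=7).
  D is 1 unit south of E: delta (east=+0, north=-1); D at (east=7, north=6).
  C is 6 units southeast of D: delta (east=+6, north=-6); C at (east=13, north=0).
  B is 8 units northeast of C: delta (east=+8, north=+8); B at (east=21, north=8).
  A is 5 units northwest of B: delta (east=-5, north=+5); A at (east=16, north=13).
Therefore A relative to F: (east=16, north=13).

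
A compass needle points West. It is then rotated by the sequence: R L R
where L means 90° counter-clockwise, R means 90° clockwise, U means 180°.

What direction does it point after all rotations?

Start: West
  R (right (90° clockwise)) -> North
  L (left (90° counter-clockwise)) -> West
  R (right (90° clockwise)) -> North
Final: North

Answer: Final heading: North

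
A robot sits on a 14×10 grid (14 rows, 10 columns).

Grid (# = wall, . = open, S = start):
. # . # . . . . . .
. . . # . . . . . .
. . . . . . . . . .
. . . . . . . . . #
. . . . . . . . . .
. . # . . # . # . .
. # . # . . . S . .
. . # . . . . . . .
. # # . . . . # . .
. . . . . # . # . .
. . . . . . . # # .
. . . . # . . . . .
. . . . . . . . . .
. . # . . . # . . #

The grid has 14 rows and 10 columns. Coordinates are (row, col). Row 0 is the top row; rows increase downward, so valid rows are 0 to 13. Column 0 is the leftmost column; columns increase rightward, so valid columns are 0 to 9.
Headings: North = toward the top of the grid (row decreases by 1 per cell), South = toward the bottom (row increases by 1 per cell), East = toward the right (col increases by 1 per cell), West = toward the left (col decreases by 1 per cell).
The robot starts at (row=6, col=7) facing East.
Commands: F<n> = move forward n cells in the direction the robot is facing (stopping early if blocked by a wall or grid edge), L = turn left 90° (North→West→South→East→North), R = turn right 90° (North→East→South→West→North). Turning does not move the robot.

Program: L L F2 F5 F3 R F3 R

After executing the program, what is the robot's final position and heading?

Answer: Final position: (row=3, col=4), facing East

Derivation:
Start: (row=6, col=7), facing East
  L: turn left, now facing North
  L: turn left, now facing West
  F2: move forward 2, now at (row=6, col=5)
  F5: move forward 1/5 (blocked), now at (row=6, col=4)
  F3: move forward 0/3 (blocked), now at (row=6, col=4)
  R: turn right, now facing North
  F3: move forward 3, now at (row=3, col=4)
  R: turn right, now facing East
Final: (row=3, col=4), facing East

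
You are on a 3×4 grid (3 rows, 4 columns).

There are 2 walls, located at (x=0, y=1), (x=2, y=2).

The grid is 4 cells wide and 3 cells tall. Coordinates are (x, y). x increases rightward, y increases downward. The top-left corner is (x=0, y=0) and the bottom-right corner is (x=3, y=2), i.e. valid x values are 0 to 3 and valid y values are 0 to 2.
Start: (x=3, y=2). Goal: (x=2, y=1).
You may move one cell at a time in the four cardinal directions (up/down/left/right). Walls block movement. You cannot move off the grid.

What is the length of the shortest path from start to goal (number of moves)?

BFS from (x=3, y=2) until reaching (x=2, y=1):
  Distance 0: (x=3, y=2)
  Distance 1: (x=3, y=1)
  Distance 2: (x=3, y=0), (x=2, y=1)  <- goal reached here
One shortest path (2 moves): (x=3, y=2) -> (x=3, y=1) -> (x=2, y=1)

Answer: Shortest path length: 2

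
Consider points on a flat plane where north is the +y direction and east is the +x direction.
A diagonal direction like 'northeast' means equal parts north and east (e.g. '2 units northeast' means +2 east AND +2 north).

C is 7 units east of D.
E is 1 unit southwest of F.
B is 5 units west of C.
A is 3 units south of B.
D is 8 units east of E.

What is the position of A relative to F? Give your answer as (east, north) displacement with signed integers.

Answer: A is at (east=9, north=-4) relative to F.

Derivation:
Place F at the origin (east=0, north=0).
  E is 1 unit southwest of F: delta (east=-1, north=-1); E at (east=-1, north=-1).
  D is 8 units east of E: delta (east=+8, north=+0); D at (east=7, north=-1).
  C is 7 units east of D: delta (east=+7, north=+0); C at (east=14, north=-1).
  B is 5 units west of C: delta (east=-5, north=+0); B at (east=9, north=-1).
  A is 3 units south of B: delta (east=+0, north=-3); A at (east=9, north=-4).
Therefore A relative to F: (east=9, north=-4).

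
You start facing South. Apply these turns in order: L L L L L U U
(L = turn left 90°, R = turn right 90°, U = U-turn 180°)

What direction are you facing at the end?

Answer: Final heading: East

Derivation:
Start: South
  L (left (90° counter-clockwise)) -> East
  L (left (90° counter-clockwise)) -> North
  L (left (90° counter-clockwise)) -> West
  L (left (90° counter-clockwise)) -> South
  L (left (90° counter-clockwise)) -> East
  U (U-turn (180°)) -> West
  U (U-turn (180°)) -> East
Final: East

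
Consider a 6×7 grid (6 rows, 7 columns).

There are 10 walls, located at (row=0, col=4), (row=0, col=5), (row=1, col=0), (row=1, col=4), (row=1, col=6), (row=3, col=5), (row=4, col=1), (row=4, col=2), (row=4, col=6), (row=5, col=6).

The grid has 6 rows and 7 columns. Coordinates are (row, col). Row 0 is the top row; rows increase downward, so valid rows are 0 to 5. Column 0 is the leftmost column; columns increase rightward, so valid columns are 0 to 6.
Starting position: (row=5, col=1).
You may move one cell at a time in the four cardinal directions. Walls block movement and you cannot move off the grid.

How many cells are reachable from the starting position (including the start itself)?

BFS flood-fill from (row=5, col=1):
  Distance 0: (row=5, col=1)
  Distance 1: (row=5, col=0), (row=5, col=2)
  Distance 2: (row=4, col=0), (row=5, col=3)
  Distance 3: (row=3, col=0), (row=4, col=3), (row=5, col=4)
  Distance 4: (row=2, col=0), (row=3, col=1), (row=3, col=3), (row=4, col=4), (row=5, col=5)
  Distance 5: (row=2, col=1), (row=2, col=3), (row=3, col=2), (row=3, col=4), (row=4, col=5)
  Distance 6: (row=1, col=1), (row=1, col=3), (row=2, col=2), (row=2, col=4)
  Distance 7: (row=0, col=1), (row=0, col=3), (row=1, col=2), (row=2, col=5)
  Distance 8: (row=0, col=0), (row=0, col=2), (row=1, col=5), (row=2, col=6)
  Distance 9: (row=3, col=6)
Total reachable: 31 (grid has 32 open cells total)

Answer: Reachable cells: 31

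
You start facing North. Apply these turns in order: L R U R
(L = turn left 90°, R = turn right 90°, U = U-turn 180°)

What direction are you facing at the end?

Start: North
  L (left (90° counter-clockwise)) -> West
  R (right (90° clockwise)) -> North
  U (U-turn (180°)) -> South
  R (right (90° clockwise)) -> West
Final: West

Answer: Final heading: West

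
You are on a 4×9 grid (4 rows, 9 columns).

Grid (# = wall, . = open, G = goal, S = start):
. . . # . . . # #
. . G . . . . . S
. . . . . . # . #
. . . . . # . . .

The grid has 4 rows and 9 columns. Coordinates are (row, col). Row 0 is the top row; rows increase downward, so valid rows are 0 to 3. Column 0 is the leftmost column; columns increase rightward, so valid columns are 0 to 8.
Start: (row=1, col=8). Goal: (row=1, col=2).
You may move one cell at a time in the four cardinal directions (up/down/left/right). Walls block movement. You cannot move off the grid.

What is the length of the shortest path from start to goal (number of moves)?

BFS from (row=1, col=8) until reaching (row=1, col=2):
  Distance 0: (row=1, col=8)
  Distance 1: (row=1, col=7)
  Distance 2: (row=1, col=6), (row=2, col=7)
  Distance 3: (row=0, col=6), (row=1, col=5), (row=3, col=7)
  Distance 4: (row=0, col=5), (row=1, col=4), (row=2, col=5), (row=3, col=6), (row=3, col=8)
  Distance 5: (row=0, col=4), (row=1, col=3), (row=2, col=4)
  Distance 6: (row=1, col=2), (row=2, col=3), (row=3, col=4)  <- goal reached here
One shortest path (6 moves): (row=1, col=8) -> (row=1, col=7) -> (row=1, col=6) -> (row=1, col=5) -> (row=1, col=4) -> (row=1, col=3) -> (row=1, col=2)

Answer: Shortest path length: 6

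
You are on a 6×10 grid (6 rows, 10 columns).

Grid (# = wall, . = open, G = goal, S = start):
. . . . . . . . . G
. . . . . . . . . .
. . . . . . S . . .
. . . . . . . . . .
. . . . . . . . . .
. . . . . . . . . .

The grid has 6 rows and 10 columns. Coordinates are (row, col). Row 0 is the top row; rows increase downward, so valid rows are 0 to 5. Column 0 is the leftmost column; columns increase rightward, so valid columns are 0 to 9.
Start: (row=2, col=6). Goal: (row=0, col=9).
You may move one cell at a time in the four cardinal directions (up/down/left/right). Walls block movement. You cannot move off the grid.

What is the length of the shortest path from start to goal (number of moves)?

Answer: Shortest path length: 5

Derivation:
BFS from (row=2, col=6) until reaching (row=0, col=9):
  Distance 0: (row=2, col=6)
  Distance 1: (row=1, col=6), (row=2, col=5), (row=2, col=7), (row=3, col=6)
  Distance 2: (row=0, col=6), (row=1, col=5), (row=1, col=7), (row=2, col=4), (row=2, col=8), (row=3, col=5), (row=3, col=7), (row=4, col=6)
  Distance 3: (row=0, col=5), (row=0, col=7), (row=1, col=4), (row=1, col=8), (row=2, col=3), (row=2, col=9), (row=3, col=4), (row=3, col=8), (row=4, col=5), (row=4, col=7), (row=5, col=6)
  Distance 4: (row=0, col=4), (row=0, col=8), (row=1, col=3), (row=1, col=9), (row=2, col=2), (row=3, col=3), (row=3, col=9), (row=4, col=4), (row=4, col=8), (row=5, col=5), (row=5, col=7)
  Distance 5: (row=0, col=3), (row=0, col=9), (row=1, col=2), (row=2, col=1), (row=3, col=2), (row=4, col=3), (row=4, col=9), (row=5, col=4), (row=5, col=8)  <- goal reached here
One shortest path (5 moves): (row=2, col=6) -> (row=2, col=7) -> (row=2, col=8) -> (row=2, col=9) -> (row=1, col=9) -> (row=0, col=9)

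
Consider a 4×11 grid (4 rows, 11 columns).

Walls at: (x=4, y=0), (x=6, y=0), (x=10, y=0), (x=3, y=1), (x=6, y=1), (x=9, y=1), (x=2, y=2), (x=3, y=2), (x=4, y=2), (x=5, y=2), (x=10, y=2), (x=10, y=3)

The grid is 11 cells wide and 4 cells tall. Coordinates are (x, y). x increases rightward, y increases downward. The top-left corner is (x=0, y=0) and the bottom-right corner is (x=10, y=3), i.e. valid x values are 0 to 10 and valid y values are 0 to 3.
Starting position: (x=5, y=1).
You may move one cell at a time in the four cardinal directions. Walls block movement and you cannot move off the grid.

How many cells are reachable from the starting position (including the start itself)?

BFS flood-fill from (x=5, y=1):
  Distance 0: (x=5, y=1)
  Distance 1: (x=5, y=0), (x=4, y=1)
Total reachable: 3 (grid has 32 open cells total)

Answer: Reachable cells: 3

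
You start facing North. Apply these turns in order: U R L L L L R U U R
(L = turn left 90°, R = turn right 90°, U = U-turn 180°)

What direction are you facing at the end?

Start: North
  U (U-turn (180°)) -> South
  R (right (90° clockwise)) -> West
  L (left (90° counter-clockwise)) -> South
  L (left (90° counter-clockwise)) -> East
  L (left (90° counter-clockwise)) -> North
  L (left (90° counter-clockwise)) -> West
  R (right (90° clockwise)) -> North
  U (U-turn (180°)) -> South
  U (U-turn (180°)) -> North
  R (right (90° clockwise)) -> East
Final: East

Answer: Final heading: East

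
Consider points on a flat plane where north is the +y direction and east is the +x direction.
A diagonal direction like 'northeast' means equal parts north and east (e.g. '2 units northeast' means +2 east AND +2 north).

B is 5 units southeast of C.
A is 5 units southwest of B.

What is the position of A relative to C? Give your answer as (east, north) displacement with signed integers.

Answer: A is at (east=0, north=-10) relative to C.

Derivation:
Place C at the origin (east=0, north=0).
  B is 5 units southeast of C: delta (east=+5, north=-5); B at (east=5, north=-5).
  A is 5 units southwest of B: delta (east=-5, north=-5); A at (east=0, north=-10).
Therefore A relative to C: (east=0, north=-10).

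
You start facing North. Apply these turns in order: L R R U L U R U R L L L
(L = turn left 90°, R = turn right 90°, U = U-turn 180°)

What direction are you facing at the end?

Start: North
  L (left (90° counter-clockwise)) -> West
  R (right (90° clockwise)) -> North
  R (right (90° clockwise)) -> East
  U (U-turn (180°)) -> West
  L (left (90° counter-clockwise)) -> South
  U (U-turn (180°)) -> North
  R (right (90° clockwise)) -> East
  U (U-turn (180°)) -> West
  R (right (90° clockwise)) -> North
  L (left (90° counter-clockwise)) -> West
  L (left (90° counter-clockwise)) -> South
  L (left (90° counter-clockwise)) -> East
Final: East

Answer: Final heading: East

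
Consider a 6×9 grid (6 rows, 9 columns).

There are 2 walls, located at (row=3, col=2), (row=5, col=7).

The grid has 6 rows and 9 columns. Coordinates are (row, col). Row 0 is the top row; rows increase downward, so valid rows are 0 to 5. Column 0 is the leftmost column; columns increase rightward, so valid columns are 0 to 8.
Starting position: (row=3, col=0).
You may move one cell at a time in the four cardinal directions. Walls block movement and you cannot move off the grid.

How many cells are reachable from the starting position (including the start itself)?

Answer: Reachable cells: 52

Derivation:
BFS flood-fill from (row=3, col=0):
  Distance 0: (row=3, col=0)
  Distance 1: (row=2, col=0), (row=3, col=1), (row=4, col=0)
  Distance 2: (row=1, col=0), (row=2, col=1), (row=4, col=1), (row=5, col=0)
  Distance 3: (row=0, col=0), (row=1, col=1), (row=2, col=2), (row=4, col=2), (row=5, col=1)
  Distance 4: (row=0, col=1), (row=1, col=2), (row=2, col=3), (row=4, col=3), (row=5, col=2)
  Distance 5: (row=0, col=2), (row=1, col=3), (row=2, col=4), (row=3, col=3), (row=4, col=4), (row=5, col=3)
  Distance 6: (row=0, col=3), (row=1, col=4), (row=2, col=5), (row=3, col=4), (row=4, col=5), (row=5, col=4)
  Distance 7: (row=0, col=4), (row=1, col=5), (row=2, col=6), (row=3, col=5), (row=4, col=6), (row=5, col=5)
  Distance 8: (row=0, col=5), (row=1, col=6), (row=2, col=7), (row=3, col=6), (row=4, col=7), (row=5, col=6)
  Distance 9: (row=0, col=6), (row=1, col=7), (row=2, col=8), (row=3, col=7), (row=4, col=8)
  Distance 10: (row=0, col=7), (row=1, col=8), (row=3, col=8), (row=5, col=8)
  Distance 11: (row=0, col=8)
Total reachable: 52 (grid has 52 open cells total)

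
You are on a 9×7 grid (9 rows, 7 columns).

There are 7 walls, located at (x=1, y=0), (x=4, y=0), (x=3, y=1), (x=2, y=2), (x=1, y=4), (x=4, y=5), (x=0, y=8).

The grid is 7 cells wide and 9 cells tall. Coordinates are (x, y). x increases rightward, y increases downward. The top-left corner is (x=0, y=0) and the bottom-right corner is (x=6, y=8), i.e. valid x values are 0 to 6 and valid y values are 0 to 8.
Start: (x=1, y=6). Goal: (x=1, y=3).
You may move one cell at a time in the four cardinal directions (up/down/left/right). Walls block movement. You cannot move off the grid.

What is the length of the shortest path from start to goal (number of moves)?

Answer: Shortest path length: 5

Derivation:
BFS from (x=1, y=6) until reaching (x=1, y=3):
  Distance 0: (x=1, y=6)
  Distance 1: (x=1, y=5), (x=0, y=6), (x=2, y=6), (x=1, y=7)
  Distance 2: (x=0, y=5), (x=2, y=5), (x=3, y=6), (x=0, y=7), (x=2, y=7), (x=1, y=8)
  Distance 3: (x=0, y=4), (x=2, y=4), (x=3, y=5), (x=4, y=6), (x=3, y=7), (x=2, y=8)
  Distance 4: (x=0, y=3), (x=2, y=3), (x=3, y=4), (x=5, y=6), (x=4, y=7), (x=3, y=8)
  Distance 5: (x=0, y=2), (x=1, y=3), (x=3, y=3), (x=4, y=4), (x=5, y=5), (x=6, y=6), (x=5, y=7), (x=4, y=8)  <- goal reached here
One shortest path (5 moves): (x=1, y=6) -> (x=2, y=6) -> (x=2, y=5) -> (x=2, y=4) -> (x=2, y=3) -> (x=1, y=3)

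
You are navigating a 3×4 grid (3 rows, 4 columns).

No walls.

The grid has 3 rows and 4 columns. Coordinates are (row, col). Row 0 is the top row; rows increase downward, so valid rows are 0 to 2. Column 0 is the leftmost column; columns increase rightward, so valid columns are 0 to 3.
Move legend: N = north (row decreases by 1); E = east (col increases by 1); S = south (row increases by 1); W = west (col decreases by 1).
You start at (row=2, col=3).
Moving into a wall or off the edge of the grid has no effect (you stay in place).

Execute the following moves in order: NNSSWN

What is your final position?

Start: (row=2, col=3)
  N (north): (row=2, col=3) -> (row=1, col=3)
  N (north): (row=1, col=3) -> (row=0, col=3)
  S (south): (row=0, col=3) -> (row=1, col=3)
  S (south): (row=1, col=3) -> (row=2, col=3)
  W (west): (row=2, col=3) -> (row=2, col=2)
  N (north): (row=2, col=2) -> (row=1, col=2)
Final: (row=1, col=2)

Answer: Final position: (row=1, col=2)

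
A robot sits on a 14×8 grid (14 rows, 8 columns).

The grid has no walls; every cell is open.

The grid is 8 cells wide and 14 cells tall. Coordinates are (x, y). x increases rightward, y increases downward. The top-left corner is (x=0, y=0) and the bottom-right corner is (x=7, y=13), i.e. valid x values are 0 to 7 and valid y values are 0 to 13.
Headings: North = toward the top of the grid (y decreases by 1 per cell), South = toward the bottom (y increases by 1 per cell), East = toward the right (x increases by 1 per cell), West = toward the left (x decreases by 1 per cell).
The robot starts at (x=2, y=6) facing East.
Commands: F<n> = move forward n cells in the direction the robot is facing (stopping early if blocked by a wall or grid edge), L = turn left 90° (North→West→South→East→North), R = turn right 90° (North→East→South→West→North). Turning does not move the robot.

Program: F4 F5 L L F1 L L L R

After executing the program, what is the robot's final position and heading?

Answer: Final position: (x=6, y=6), facing East

Derivation:
Start: (x=2, y=6), facing East
  F4: move forward 4, now at (x=6, y=6)
  F5: move forward 1/5 (blocked), now at (x=7, y=6)
  L: turn left, now facing North
  L: turn left, now facing West
  F1: move forward 1, now at (x=6, y=6)
  L: turn left, now facing South
  L: turn left, now facing East
  L: turn left, now facing North
  R: turn right, now facing East
Final: (x=6, y=6), facing East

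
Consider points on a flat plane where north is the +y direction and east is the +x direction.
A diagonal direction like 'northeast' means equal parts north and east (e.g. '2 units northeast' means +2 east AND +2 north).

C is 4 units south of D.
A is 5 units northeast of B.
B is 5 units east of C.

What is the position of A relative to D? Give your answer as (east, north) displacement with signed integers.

Place D at the origin (east=0, north=0).
  C is 4 units south of D: delta (east=+0, north=-4); C at (east=0, north=-4).
  B is 5 units east of C: delta (east=+5, north=+0); B at (east=5, north=-4).
  A is 5 units northeast of B: delta (east=+5, north=+5); A at (east=10, north=1).
Therefore A relative to D: (east=10, north=1).

Answer: A is at (east=10, north=1) relative to D.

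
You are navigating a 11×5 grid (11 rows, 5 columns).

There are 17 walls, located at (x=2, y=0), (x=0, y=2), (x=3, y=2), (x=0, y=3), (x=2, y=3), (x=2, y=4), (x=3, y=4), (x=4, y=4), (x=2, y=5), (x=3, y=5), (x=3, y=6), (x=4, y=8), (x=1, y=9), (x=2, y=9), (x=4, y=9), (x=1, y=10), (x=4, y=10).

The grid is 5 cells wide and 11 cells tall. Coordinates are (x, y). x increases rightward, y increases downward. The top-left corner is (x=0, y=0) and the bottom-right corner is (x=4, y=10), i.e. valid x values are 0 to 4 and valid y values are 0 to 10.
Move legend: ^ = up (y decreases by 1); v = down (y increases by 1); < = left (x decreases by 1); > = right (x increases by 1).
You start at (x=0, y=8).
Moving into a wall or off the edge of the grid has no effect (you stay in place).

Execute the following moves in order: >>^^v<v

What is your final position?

Start: (x=0, y=8)
  > (right): (x=0, y=8) -> (x=1, y=8)
  > (right): (x=1, y=8) -> (x=2, y=8)
  ^ (up): (x=2, y=8) -> (x=2, y=7)
  ^ (up): (x=2, y=7) -> (x=2, y=6)
  v (down): (x=2, y=6) -> (x=2, y=7)
  < (left): (x=2, y=7) -> (x=1, y=7)
  v (down): (x=1, y=7) -> (x=1, y=8)
Final: (x=1, y=8)

Answer: Final position: (x=1, y=8)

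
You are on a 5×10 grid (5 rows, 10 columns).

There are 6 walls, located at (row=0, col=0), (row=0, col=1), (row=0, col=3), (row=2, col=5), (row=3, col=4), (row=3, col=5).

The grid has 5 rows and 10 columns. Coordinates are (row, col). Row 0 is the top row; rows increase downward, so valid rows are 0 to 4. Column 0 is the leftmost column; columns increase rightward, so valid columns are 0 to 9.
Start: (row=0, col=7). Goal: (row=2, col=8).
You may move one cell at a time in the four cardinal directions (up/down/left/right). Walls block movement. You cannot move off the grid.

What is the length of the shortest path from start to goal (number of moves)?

Answer: Shortest path length: 3

Derivation:
BFS from (row=0, col=7) until reaching (row=2, col=8):
  Distance 0: (row=0, col=7)
  Distance 1: (row=0, col=6), (row=0, col=8), (row=1, col=7)
  Distance 2: (row=0, col=5), (row=0, col=9), (row=1, col=6), (row=1, col=8), (row=2, col=7)
  Distance 3: (row=0, col=4), (row=1, col=5), (row=1, col=9), (row=2, col=6), (row=2, col=8), (row=3, col=7)  <- goal reached here
One shortest path (3 moves): (row=0, col=7) -> (row=0, col=8) -> (row=1, col=8) -> (row=2, col=8)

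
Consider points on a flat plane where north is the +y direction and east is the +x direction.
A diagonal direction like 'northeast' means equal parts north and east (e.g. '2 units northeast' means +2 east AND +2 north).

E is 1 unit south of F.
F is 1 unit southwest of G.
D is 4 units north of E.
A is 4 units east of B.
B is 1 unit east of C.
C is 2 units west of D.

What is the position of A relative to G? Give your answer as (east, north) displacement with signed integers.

Place G at the origin (east=0, north=0).
  F is 1 unit southwest of G: delta (east=-1, north=-1); F at (east=-1, north=-1).
  E is 1 unit south of F: delta (east=+0, north=-1); E at (east=-1, north=-2).
  D is 4 units north of E: delta (east=+0, north=+4); D at (east=-1, north=2).
  C is 2 units west of D: delta (east=-2, north=+0); C at (east=-3, north=2).
  B is 1 unit east of C: delta (east=+1, north=+0); B at (east=-2, north=2).
  A is 4 units east of B: delta (east=+4, north=+0); A at (east=2, north=2).
Therefore A relative to G: (east=2, north=2).

Answer: A is at (east=2, north=2) relative to G.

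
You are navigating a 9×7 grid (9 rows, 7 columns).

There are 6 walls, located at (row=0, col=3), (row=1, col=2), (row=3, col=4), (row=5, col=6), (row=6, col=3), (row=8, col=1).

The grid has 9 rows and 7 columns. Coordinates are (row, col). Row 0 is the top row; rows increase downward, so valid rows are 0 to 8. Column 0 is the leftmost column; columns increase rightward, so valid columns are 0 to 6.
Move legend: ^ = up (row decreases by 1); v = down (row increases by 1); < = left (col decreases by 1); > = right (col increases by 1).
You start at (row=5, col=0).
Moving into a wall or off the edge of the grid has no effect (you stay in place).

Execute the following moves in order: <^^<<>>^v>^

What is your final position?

Start: (row=5, col=0)
  < (left): blocked, stay at (row=5, col=0)
  ^ (up): (row=5, col=0) -> (row=4, col=0)
  ^ (up): (row=4, col=0) -> (row=3, col=0)
  < (left): blocked, stay at (row=3, col=0)
  < (left): blocked, stay at (row=3, col=0)
  > (right): (row=3, col=0) -> (row=3, col=1)
  > (right): (row=3, col=1) -> (row=3, col=2)
  ^ (up): (row=3, col=2) -> (row=2, col=2)
  v (down): (row=2, col=2) -> (row=3, col=2)
  > (right): (row=3, col=2) -> (row=3, col=3)
  ^ (up): (row=3, col=3) -> (row=2, col=3)
Final: (row=2, col=3)

Answer: Final position: (row=2, col=3)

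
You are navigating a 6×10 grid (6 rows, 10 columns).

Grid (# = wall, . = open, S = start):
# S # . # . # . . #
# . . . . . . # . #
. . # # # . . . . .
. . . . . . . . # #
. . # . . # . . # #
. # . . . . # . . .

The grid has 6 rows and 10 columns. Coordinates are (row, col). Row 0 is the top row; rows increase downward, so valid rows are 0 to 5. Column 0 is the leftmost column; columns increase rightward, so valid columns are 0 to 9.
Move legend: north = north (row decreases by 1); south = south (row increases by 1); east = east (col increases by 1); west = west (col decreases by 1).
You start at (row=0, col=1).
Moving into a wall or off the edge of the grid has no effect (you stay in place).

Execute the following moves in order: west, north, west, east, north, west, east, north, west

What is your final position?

Start: (row=0, col=1)
  west (west): blocked, stay at (row=0, col=1)
  north (north): blocked, stay at (row=0, col=1)
  west (west): blocked, stay at (row=0, col=1)
  east (east): blocked, stay at (row=0, col=1)
  north (north): blocked, stay at (row=0, col=1)
  west (west): blocked, stay at (row=0, col=1)
  east (east): blocked, stay at (row=0, col=1)
  north (north): blocked, stay at (row=0, col=1)
  west (west): blocked, stay at (row=0, col=1)
Final: (row=0, col=1)

Answer: Final position: (row=0, col=1)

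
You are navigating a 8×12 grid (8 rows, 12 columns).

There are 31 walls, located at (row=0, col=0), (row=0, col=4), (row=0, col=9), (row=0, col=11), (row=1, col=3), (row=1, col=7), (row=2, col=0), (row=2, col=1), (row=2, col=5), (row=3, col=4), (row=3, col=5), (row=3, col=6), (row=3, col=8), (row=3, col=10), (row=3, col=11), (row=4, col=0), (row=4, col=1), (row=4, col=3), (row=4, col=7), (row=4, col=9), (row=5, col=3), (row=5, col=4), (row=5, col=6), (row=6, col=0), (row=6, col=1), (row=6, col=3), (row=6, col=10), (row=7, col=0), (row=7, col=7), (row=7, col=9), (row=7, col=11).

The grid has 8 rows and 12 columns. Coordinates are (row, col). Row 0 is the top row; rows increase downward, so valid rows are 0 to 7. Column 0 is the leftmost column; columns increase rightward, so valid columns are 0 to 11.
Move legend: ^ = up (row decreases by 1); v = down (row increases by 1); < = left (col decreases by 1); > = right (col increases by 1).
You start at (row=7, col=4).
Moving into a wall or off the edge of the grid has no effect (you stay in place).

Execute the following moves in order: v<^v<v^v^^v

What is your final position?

Start: (row=7, col=4)
  v (down): blocked, stay at (row=7, col=4)
  < (left): (row=7, col=4) -> (row=7, col=3)
  ^ (up): blocked, stay at (row=7, col=3)
  v (down): blocked, stay at (row=7, col=3)
  < (left): (row=7, col=3) -> (row=7, col=2)
  v (down): blocked, stay at (row=7, col=2)
  ^ (up): (row=7, col=2) -> (row=6, col=2)
  v (down): (row=6, col=2) -> (row=7, col=2)
  ^ (up): (row=7, col=2) -> (row=6, col=2)
  ^ (up): (row=6, col=2) -> (row=5, col=2)
  v (down): (row=5, col=2) -> (row=6, col=2)
Final: (row=6, col=2)

Answer: Final position: (row=6, col=2)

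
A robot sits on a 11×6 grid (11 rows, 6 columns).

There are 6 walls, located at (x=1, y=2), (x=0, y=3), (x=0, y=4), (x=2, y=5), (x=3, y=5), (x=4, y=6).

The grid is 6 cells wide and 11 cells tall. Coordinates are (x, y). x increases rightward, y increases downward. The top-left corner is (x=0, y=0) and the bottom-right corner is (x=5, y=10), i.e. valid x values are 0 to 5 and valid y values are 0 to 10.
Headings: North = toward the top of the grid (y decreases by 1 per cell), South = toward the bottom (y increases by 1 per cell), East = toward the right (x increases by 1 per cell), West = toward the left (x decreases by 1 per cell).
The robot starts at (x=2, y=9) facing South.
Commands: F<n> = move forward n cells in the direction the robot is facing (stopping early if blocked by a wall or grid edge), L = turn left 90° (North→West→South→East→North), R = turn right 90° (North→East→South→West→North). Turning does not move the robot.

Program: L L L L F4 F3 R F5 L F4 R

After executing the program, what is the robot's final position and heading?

Answer: Final position: (x=0, y=10), facing West

Derivation:
Start: (x=2, y=9), facing South
  L: turn left, now facing East
  L: turn left, now facing North
  L: turn left, now facing West
  L: turn left, now facing South
  F4: move forward 1/4 (blocked), now at (x=2, y=10)
  F3: move forward 0/3 (blocked), now at (x=2, y=10)
  R: turn right, now facing West
  F5: move forward 2/5 (blocked), now at (x=0, y=10)
  L: turn left, now facing South
  F4: move forward 0/4 (blocked), now at (x=0, y=10)
  R: turn right, now facing West
Final: (x=0, y=10), facing West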